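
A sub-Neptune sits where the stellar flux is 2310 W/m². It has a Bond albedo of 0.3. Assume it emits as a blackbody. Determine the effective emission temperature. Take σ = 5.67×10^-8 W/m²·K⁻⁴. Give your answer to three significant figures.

The planet absorbs (1−α)S over its disc πR² and re-emits over 4πR², so the mean absorbed flux is (1−0.3)·2310/4 = 404.2 W/m².
Balancing against σT⁴: T = (404.2/5.67×10⁻⁸)^(1/4) = 290.6 K.

291 K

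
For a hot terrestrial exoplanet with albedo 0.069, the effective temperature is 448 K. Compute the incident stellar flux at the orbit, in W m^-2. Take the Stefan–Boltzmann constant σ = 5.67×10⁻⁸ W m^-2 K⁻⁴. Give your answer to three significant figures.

From S(1−α)/4 = σT⁴: S = 4σT⁴/(1−α).
σT⁴ = 5.67×10⁻⁸·(448)⁴ = 2284 W m^-2.
S = 4·2284/0.931 = 9813 W m^-2.

9810 W m^-2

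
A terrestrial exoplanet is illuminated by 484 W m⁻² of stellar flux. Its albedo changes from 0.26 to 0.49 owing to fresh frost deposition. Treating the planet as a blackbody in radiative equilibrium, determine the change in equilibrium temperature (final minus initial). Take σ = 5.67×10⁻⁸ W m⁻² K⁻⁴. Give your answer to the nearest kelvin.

-18 K

Initial: T₁ = [S(1−0.26)/(4σ)]^(1/4) = 199.3 K.
After:  T₂ = [484.0·0.51/(4σ)]^(1/4) = 181.6 K.
Change: 181.6 − 199.3 = -17.71 K.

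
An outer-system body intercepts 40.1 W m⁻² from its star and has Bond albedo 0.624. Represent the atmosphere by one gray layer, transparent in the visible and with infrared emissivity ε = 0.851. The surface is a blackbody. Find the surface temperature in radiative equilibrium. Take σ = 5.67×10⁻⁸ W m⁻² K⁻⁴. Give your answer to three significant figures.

104 K

The planet radiates to space at T_e = [S(1−α)/(4σ)]^(1/4) = 90.30 K.
The surface balance (absorbed SW + ε·downward IR = σT_s⁴) with T_a⁴ = T_s⁴/2 reduces to T_s = T_e·[2/(2−ε)]^¼ = 103.7 K.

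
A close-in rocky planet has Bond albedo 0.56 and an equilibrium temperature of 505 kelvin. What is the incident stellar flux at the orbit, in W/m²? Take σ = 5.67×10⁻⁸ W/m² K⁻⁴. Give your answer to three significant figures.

33500 W/m²

Invert the energy balance for S: S = 4σT⁴/(1−α).
The emitted flux is σT⁴ = 3688 W/m².
So S = 4×3688/(1−0.56) = 33520 W/m².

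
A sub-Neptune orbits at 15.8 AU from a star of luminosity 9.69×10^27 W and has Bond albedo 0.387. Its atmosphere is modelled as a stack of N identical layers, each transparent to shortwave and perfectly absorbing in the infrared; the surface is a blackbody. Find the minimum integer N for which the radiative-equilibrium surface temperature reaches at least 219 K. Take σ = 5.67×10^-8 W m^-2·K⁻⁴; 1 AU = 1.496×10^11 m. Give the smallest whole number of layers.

Orbital distance: d = 15.8 AU = 2.364×10^12 m.
Spreading L over a sphere of radius d: S = 9.69×10^27/(4π·2.36×10^12²) = 138.0 W m^-2.
OLR = S(1−α)/4 = 21.15 W m^-2; the top layer radiates at T_e = 139.0 K.
Need (N+1)T_e⁴ ≥ T_s⁴, i.e. N+1 ≥ (219/139.0)⁴ = 6.166.
The minimum whole number is N = 6.

6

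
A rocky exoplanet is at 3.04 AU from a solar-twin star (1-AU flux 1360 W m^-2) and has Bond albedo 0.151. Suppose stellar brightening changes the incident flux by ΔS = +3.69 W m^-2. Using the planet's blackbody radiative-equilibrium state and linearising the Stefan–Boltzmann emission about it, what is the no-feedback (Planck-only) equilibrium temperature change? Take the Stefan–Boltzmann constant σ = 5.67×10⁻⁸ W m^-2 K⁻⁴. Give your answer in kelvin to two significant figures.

By the inverse-square law, S = 1360/3.04² = 147.2 W m^-2.
Reference equilibrium: T_e = [S(1−α)/(4σ)]^(1/4) = 153.2 K.
TOA radiative forcing: ΔF = (1−α)ΔS/4 = 0.849·(+3.69)/4 = 0.7832 W m^-2.
Linearising σT⁴ gives d(σT⁴)/dT = 4σT_e³ = 0.8155 W m^-2 per K.
So ΔT₀ = 0.7832/0.8155 = 0.960 K.

0.96 K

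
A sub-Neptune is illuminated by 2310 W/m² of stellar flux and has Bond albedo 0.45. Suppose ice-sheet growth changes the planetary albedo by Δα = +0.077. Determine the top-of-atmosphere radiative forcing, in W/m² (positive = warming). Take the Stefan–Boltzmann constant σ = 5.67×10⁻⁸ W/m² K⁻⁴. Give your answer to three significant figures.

The change in absorbed flux is Δ[S(1−α)/4] = −SΔα/4 = -44.47 W/m².

-44.5 W/m²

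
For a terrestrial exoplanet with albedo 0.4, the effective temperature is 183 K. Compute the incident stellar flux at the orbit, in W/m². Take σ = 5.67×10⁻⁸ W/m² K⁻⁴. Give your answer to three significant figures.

424 W/m²

Invert the energy balance for S: S = 4σT⁴/(1−α).
σT⁴ = 5.67×10⁻⁸·(183)⁴ = 63.59 W/m².
S = 4·63.59/0.6 = 423.9 W/m².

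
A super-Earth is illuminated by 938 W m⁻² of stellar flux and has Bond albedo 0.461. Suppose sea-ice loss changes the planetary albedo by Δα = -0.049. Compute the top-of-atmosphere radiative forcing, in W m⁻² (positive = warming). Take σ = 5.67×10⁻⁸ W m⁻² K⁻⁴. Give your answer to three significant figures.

11.5 W m⁻²

TOA radiative forcing: ΔF = −S·Δα/4 = −938.0·(-0.049)/4 = 11.49 W m⁻².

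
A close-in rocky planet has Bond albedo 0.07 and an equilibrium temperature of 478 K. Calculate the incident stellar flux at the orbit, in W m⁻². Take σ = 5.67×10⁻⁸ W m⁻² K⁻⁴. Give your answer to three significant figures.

Invert the energy balance for S: S = 4σT⁴/(1−α).
The emitted flux is σT⁴ = 2960 W m⁻².
So S = 4×2960/(1−0.07) = 12730 W m⁻².

12700 W m⁻²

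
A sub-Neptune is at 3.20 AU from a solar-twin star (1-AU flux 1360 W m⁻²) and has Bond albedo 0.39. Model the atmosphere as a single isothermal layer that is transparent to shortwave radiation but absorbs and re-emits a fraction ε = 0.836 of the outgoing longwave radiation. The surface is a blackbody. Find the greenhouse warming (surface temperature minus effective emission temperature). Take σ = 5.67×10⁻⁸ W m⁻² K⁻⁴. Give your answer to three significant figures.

Irradiance scales as 1/d², so S = 1360 W m⁻² × (1/3.20)² = 132.8 W m⁻².
Effective emission temperature (TOA balance): σT_e⁴ = S(1−α)/4 = 20.25 W m⁻² → T_e = 137.5 K.
Surface balance with a leaky layer gives σT_s⁴ = σT_e⁴·2/(2−ε), so T_s = T_e·[2/(2−0.836)]^(1/4) = 157.4 K.
The atmosphere warms the surface by 19.92 K.

19.9 K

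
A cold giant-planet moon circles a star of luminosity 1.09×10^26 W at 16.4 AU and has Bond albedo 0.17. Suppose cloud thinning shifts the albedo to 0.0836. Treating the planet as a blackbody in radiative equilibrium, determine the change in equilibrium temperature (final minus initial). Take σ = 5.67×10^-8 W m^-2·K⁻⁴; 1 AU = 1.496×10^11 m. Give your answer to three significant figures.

d = 16.4 × 1.496×10^11 m = 2.453×10^12 m.
S = L/(4πd²) = 1.441 W m^-2.
Initial: T₁ = [S(1−0.17)/(4σ)]^(1/4) = 47.92 K.
With α = 0.0836, T₂ = 49.12 K.
Change: 49.12 − 47.92 = 1.201 K.

1.20 K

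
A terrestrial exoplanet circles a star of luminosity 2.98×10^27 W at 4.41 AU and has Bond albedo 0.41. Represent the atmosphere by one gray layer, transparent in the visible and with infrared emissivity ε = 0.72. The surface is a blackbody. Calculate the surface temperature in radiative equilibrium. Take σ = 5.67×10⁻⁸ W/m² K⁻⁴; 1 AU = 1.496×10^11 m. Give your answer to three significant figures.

217 K

d = 4.41 × 1.496×10^11 m = 6.597×10^11 m.
S = L/(4πd²) = 544.8 W/m².
The planet radiates to space at T_e = [S(1−α)/(4σ)]^(1/4) = 194.0 K.
Surface balance with a leaky layer gives σT_s⁴ = σT_e⁴·2/(2−ε), so T_s = T_e·[2/(2−0.72)]^(1/4) = 216.9 K.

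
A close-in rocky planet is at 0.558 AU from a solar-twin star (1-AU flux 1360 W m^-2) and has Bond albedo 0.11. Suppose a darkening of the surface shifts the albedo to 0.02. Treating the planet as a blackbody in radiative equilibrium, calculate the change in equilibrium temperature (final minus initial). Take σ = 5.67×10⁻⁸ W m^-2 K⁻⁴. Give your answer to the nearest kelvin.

Flux at the orbit: S = 1360/(0.558)² = 4368 W m^-2.
Initial: T₁ = [S(1−0.11)/(4σ)]^(1/4) = 361.8 K.
Final:   T₂ = [S(1−0.02)/(4σ)]^(1/4) = 370.6 K.
ΔT = T₂ − T₁ = 8.820 K.

9 K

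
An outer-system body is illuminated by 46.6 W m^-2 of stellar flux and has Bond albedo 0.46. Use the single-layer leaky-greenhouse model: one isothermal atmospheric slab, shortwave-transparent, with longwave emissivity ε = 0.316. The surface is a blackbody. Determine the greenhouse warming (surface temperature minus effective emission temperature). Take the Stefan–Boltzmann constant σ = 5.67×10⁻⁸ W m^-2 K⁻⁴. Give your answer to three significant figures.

The planet radiates to space at T_e = [S(1−α)/(4σ)]^(1/4) = 102.6 K.
Surface balance with a leaky layer gives σT_s⁴ = σT_e⁴·2/(2−ε), so T_s = T_e·[2/(2−0.316)]^(1/4) = 107.1 K.
The atmosphere warms the surface by 4.509 K.

4.51 K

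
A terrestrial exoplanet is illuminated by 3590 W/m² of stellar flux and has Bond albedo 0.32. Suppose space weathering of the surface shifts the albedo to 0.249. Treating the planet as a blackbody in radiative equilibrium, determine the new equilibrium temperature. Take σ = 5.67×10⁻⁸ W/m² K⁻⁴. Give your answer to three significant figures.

330 kelvin

New equilibrium: T₂ = [(1−0.249)·3590/(4σ)]^(1/4) = 330.2 K.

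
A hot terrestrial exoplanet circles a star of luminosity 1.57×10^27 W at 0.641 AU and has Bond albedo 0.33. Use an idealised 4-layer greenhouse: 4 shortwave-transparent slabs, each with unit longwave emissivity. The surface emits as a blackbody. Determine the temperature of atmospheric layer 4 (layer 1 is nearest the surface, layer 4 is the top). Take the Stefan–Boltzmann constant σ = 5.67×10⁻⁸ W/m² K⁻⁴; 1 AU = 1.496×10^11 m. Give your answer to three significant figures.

448 kelvin

d = 0.641 × 1.496×10^11 m = 9.589×10^10 m.
Spreading L over a sphere of radius d: S = 1.57×10^27/(4π·9.59×10^10²) = 13590 W/m².
OLR = S(1−α)/4 = 2276 W/m²; the top layer radiates at T_e = 447.6 K.
In the N-layer model, layer k (counted from the surface) has T_k = (N+1−k)^(1/4)·T_e.
T_4 = (1)^(1/4)·447.6 = 447.6 K.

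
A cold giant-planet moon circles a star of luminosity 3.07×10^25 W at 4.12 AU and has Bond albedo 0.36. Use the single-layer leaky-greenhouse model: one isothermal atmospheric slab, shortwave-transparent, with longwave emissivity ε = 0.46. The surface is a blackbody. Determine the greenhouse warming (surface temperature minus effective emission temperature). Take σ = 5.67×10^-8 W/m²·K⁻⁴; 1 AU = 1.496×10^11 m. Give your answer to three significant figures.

Orbital distance: d = 4.12 AU = 6.164×10^11 m.
S = L/(4πd²) = 6.431 W/m².
The planet radiates to space at T_e = [S(1−α)/(4σ)]^(1/4) = 65.27 K.
Surface balance with a leaky layer gives σT_s⁴ = σT_e⁴·2/(2−ε), so T_s = T_e·[2/(2−0.46)]^(1/4) = 69.68 K.
T_s − T_e = 69.68 − 65.27 = 4.407 K.

4.41 K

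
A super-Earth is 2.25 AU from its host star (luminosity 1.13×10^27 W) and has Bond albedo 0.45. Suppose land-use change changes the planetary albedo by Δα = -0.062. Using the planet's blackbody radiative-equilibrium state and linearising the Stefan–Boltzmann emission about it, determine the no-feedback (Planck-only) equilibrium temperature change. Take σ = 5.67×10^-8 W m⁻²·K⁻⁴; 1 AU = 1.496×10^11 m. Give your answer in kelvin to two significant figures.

Orbital distance: d = 2.25 AU = 3.366×10^11 m.
Spreading L over a sphere of radius d: S = 1.13×10^27/(4π·3.37×10^11²) = 793.7 W m⁻².
Reference equilibrium: T_e = [S(1−α)/(4σ)]^(1/4) = 209.5 K.
The change in absorbed flux is Δ[S(1−α)/4] = −SΔα/4 = 12.30 W m⁻².
Linearising σT⁴ gives d(σT⁴)/dT = 4σT_e³ = 2.084 W m⁻² per K.
So ΔT₀ = 12.30/2.084 = 5.90 K.

5.9 K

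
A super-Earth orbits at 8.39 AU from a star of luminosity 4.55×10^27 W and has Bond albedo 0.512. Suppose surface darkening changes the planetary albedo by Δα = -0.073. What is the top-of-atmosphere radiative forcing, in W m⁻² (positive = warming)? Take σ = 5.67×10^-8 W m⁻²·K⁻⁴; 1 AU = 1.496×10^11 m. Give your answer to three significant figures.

4.19 W m⁻²

Orbital distance: d = 8.39 AU = 1.255×10^12 m.
S = L/(4πd²) = 229.8 W m⁻².
ΔF = −(S/4)Δα = −(229.8/4)×(-0.073) = 4.194 W m⁻².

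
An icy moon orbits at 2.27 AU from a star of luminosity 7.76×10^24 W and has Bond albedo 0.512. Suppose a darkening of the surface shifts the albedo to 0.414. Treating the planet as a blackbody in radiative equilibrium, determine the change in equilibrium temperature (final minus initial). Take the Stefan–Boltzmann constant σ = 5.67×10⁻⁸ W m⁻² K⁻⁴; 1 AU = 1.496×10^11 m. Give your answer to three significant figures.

2.73 K

d = 2.27 × 1.496×10^11 m = 3.396×10^11 m.
Flux at the orbit: S = L/(4πd²) = 7.76×10^24/(4π·(3.40×10^11)²) = 5.355 W m⁻².
With α = 0.512, T₁ = 58.26 K.
Final:   T₂ = [S(1−0.414)/(4σ)]^(1/4) = 60.99 K.
Change: 60.99 − 58.26 = 2.727 K.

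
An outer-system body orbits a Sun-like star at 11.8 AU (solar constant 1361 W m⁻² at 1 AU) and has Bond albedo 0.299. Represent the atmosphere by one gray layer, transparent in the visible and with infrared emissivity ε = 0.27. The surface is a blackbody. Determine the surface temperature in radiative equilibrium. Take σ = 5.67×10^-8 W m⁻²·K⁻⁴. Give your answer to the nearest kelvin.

77 K

Irradiance scales as 1/d², so S = 1361 W m⁻² × (1/11.8)² = 9.774 W m⁻².
Effective emission temperature (TOA balance): σT_e⁴ = S(1−α)/4 = 1.713 W m⁻² → T_e = 74.14 K.
Surface balance with a leaky layer gives σT_s⁴ = σT_e⁴·2/(2−ε), so T_s = T_e·[2/(2−0.27)]^(1/4) = 76.88 K.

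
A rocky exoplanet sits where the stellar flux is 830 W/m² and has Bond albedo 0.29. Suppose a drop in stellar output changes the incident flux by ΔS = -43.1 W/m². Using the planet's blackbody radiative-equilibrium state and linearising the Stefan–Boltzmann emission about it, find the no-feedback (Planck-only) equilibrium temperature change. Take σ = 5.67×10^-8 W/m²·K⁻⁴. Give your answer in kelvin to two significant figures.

-2.9 kelvin

The baseline emission temperature is T_e = 225.8 K.
TOA radiative forcing: ΔF = (1−α)ΔS/4 = 0.71·(-43.1)/4 = -7.650 W/m².
Linearising σT⁴ gives d(σT⁴)/dT = 4σT_e³ = 2.610 W/m² per K.
So ΔT₀ = -7.650/2.610 = -2.93 K.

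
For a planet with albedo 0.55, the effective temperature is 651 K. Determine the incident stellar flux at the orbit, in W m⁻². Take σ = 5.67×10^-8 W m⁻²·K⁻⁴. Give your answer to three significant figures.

90500 W m⁻²

From S(1−α)/4 = σT⁴: S = 4σT⁴/(1−α).
σT⁴ = 5.67×10⁻⁸·(651)⁴ = 10180 W m⁻².
S = 4·10180/0.45 = 90520 W m⁻².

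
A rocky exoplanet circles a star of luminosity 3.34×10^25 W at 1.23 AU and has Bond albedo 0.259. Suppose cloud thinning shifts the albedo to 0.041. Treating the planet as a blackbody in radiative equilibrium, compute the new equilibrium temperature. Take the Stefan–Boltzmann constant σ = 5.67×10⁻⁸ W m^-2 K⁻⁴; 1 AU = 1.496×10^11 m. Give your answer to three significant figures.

135 K

Orbital distance: d = 1.23 AU = 1.840×10^11 m.
Spreading L over a sphere of radius d: S = 3.34×10^25/(4π·1.84×10^11²) = 78.50 W m^-2.
T₂ = [S(1−α₂)/(4σ)]^(1/4) = [78.50·0.959/(4σ)]^(1/4) = 135.0 K.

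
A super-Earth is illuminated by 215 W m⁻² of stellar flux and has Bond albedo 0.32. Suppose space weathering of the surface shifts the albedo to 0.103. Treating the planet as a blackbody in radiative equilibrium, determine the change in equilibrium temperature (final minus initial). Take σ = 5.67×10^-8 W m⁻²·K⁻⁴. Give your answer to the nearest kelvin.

With α = 0.32, T₁ = 159.3 K.
With α = 0.103, T₂ = 170.8 K.
ΔT = T₂ − T₁ = 11.42 K.

11 kelvin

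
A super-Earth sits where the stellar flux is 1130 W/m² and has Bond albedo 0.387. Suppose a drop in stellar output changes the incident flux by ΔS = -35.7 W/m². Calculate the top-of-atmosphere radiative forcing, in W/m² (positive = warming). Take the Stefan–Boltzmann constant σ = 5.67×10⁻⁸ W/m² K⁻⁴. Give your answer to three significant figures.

Only a fraction (1−α) is absorbed and it's spread over 4πR², so ΔF = (1−α)ΔS/4 = -5.471 W/m².

-5.47 W/m²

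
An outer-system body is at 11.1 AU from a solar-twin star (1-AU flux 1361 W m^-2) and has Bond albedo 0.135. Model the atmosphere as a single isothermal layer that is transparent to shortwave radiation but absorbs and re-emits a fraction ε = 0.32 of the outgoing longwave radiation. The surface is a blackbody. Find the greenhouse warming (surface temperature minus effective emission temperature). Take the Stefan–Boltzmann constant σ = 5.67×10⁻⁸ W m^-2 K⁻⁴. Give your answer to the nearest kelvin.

Irradiance scales as 1/d², so S = 1361 W m^-2 × (1/11.1)² = 11.05 W m^-2.
Effective emission temperature (TOA balance): σT_e⁴ = S(1−α)/4 = 2.389 W m^-2 → T_e = 80.56 K.
Surface balance with a leaky layer gives σT_s⁴ = σT_e⁴·2/(2−ε), so T_s = T_e·[2/(2−0.32)]^(1/4) = 84.15 K.
Greenhouse warming: T_s − T_e = 3.589 K.

4 K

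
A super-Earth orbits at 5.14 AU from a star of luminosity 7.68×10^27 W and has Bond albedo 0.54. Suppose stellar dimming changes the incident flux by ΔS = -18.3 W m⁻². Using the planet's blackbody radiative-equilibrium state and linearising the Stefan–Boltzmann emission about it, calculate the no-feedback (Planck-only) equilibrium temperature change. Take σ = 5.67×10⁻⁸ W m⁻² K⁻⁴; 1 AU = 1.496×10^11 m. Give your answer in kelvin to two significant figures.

-0.95 K

d = 5.14 × 1.496×10^11 m = 7.689×10^11 m.
Flux at the orbit: S = L/(4πd²) = 7.68×10^27/(4π·(7.69×10^11)²) = 1034 W m⁻².
Unperturbed T_e = [1034·(1−0.54)/(4σ)]^¼ = 214.0 K.
ΔF = Δ[S(1−α)]/4 = (1−0.54)·-18.3/4 = -2.104 W m⁻².
Linearising σT⁴ gives d(σT⁴)/dT = 4σT_e³ = 2.222 W m⁻² per K.
ΔT₀ = ΔF/λ_P = -2.104/2.222 = -0.947 K.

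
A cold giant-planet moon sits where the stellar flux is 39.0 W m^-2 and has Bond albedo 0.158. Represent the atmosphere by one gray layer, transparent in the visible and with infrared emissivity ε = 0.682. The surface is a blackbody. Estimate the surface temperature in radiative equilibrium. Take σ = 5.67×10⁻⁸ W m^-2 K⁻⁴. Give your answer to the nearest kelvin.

Effective emission temperature (TOA balance): σT_e⁴ = S(1−α)/4 = 8.210 W m^-2 → T_e = 109.7 K.
Surface balance with a leaky layer gives σT_s⁴ = σT_e⁴·2/(2−ε), so T_s = T_e·[2/(2−0.682)]^(1/4) = 121.7 K.

122 K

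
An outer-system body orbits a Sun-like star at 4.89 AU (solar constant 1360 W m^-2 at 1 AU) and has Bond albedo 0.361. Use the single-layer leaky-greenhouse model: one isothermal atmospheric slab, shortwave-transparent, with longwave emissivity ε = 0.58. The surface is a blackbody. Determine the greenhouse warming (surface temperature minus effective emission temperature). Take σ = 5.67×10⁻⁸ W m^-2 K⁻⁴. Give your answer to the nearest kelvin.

Flux at the orbit: S = 1360/(4.89)² = 56.87 W m^-2.
At the top of the atmosphere, σT_e⁴ = S(1−α)/4 = 9.086 W m^-2, giving T_e = 112.5 K.
For a single slab of emissivity ε, T_s⁴ = 2T_e⁴/(2−ε); thus T_s = 112.5·(1.408)^(1/4) = 122.6 K.
T_s − T_e = 122.6 − 112.5 = 10.06 K.

10 K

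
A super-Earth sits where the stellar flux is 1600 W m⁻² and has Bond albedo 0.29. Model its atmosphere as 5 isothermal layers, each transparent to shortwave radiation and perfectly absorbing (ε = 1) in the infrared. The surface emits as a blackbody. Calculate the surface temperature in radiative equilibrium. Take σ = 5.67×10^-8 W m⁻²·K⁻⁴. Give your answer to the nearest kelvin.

The effective emission temperature is T_e = [S(1−α)/(4σ)]^¼ = 266.0 K.
For an N-layer opaque stack, T_s⁴ = (N+1)T_e⁴, hence T_s = (6)^(1/4)×266.0 K = 416.4 K.

416 K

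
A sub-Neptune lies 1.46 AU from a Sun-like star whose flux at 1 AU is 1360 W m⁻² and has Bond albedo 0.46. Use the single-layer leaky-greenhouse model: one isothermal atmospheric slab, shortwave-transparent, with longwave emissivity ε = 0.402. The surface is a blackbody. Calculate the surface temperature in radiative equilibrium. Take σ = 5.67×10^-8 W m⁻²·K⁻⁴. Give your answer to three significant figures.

209 kelvin

By the inverse-square law, S = 1360/1.46² = 638.0 W m⁻².
The planet radiates to space at T_e = [S(1−α)/(4σ)]^(1/4) = 197.4 K.
Surface balance with a leaky layer gives σT_s⁴ = σT_e⁴·2/(2−ε), so T_s = T_e·[2/(2−0.402)]^(1/4) = 208.8 K.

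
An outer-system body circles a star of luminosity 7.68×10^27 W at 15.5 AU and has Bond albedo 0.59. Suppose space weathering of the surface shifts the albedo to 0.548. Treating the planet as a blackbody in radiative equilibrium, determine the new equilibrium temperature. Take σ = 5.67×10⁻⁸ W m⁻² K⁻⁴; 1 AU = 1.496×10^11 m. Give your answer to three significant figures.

d = 15.5 × 1.496×10^11 m = 2.319×10^12 m.
S = L/(4πd²) = 113.7 W m⁻².
With the new albedo, S(1−α₂)/4 = 12.84 W m⁻², so T₂ = 122.7 K.

123 K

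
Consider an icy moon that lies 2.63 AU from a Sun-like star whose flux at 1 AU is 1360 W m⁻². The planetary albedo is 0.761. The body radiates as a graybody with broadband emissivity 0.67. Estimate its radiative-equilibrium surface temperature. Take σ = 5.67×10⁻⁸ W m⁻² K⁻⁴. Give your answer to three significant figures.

133 K

Flux at the orbit: S = 1360/(2.63)² = 196.6 W m⁻².
Averaging over the sphere, the absorbed flux is S(1−α)/4 = 11.75 W m⁻².
Equating to εσT⁴ with ε = 0.67: T = (11.75/0.67σ)^(1/4) = 132.6 K.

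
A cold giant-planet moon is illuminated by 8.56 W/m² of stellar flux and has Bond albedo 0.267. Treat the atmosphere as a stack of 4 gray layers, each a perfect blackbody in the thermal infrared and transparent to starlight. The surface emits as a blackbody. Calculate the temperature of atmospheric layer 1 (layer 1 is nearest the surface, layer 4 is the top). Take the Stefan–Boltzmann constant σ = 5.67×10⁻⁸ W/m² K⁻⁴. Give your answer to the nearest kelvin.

103 K

Top-of-atmosphere balance: σT_e⁴ = S(1−α)/4 = 1.569 W/m² → T_e = 72.52 K.
Each opaque layer satisfies 2T_j⁴ = T_{j−1}⁴ + T_{j+1}⁴, giving T_k⁴ = (N+1−k)T_e⁴.
T_1 = (4)^(1/4)·72.52 = 102.6 K.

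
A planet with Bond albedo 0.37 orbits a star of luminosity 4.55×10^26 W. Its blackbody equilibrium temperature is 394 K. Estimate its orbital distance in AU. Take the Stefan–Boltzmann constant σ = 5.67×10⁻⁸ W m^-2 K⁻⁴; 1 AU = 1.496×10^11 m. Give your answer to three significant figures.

0.432 AU

Required flux: S = 4σT⁴/(1−α) = 8675 W m^-2.
Then d = [L/(4πS)]^(1/2) = 6.460×10^10 m, i.e. 0.4318 AU.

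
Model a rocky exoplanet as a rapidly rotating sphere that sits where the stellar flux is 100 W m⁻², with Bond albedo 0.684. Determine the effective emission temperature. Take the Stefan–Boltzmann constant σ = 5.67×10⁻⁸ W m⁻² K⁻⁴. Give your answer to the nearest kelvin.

109 K

The planet absorbs (1−α)S over its disc πR² and re-emits over 4πR², so the mean absorbed flux is (1−0.684)·100.0/4 = 7.900 W m⁻².
Set σT⁴ = 7.900 → T = (7.900/σ)^(1/4) = 108.6 K.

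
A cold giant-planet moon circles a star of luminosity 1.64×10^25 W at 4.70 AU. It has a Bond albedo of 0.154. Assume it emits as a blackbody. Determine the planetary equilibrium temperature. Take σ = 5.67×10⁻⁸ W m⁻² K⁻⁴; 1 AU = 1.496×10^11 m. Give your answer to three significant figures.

56.0 K

d = 4.70 × 1.496×10^11 m = 7.031×10^11 m.
Spreading L over a sphere of radius d: S = 1.64×10^25/(4π·7.03×10^11²) = 2.640 W m⁻².
Averaging over the sphere, the absorbed flux is S(1−α)/4 = 0.5583 W m⁻².
Set σT⁴ = 0.5583 → T = (0.5583/σ)^(1/4) = 56.02 K.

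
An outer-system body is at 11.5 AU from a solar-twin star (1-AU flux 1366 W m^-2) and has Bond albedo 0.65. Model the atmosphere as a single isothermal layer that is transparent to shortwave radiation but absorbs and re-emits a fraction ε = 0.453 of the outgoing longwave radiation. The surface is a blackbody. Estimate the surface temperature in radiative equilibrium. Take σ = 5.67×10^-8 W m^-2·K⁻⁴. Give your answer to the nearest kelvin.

67 kelvin

Irradiance scales as 1/d², so S = 1366 W m^-2 × (1/11.5)² = 10.33 W m^-2.
At the top of the atmosphere, σT_e⁴ = S(1−α)/4 = 0.9038 W m^-2, giving T_e = 63.19 K.
Surface balance with a leaky layer gives σT_s⁴ = σT_e⁴·2/(2−ε), so T_s = T_e·[2/(2−0.453)]^(1/4) = 67.38 K.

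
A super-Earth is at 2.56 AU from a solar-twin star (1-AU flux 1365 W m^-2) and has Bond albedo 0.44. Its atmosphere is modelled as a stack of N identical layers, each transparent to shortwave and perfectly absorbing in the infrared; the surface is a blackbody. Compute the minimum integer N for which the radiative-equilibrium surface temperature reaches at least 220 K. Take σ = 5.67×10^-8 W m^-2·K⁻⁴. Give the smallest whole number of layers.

By the inverse-square law, S = 1365/2.56² = 208.3 W m^-2.
OLR = S(1−α)/4 = 29.16 W m^-2; the top layer radiates at T_e = 150.6 K.
T_s = (N+1)^(1/4)·T_e ≥ 220 K requires N+1 ≥ (T_s/T_e)⁴ = (220/150.6)⁴ = 4.555.
The minimum whole number is N = 4.

4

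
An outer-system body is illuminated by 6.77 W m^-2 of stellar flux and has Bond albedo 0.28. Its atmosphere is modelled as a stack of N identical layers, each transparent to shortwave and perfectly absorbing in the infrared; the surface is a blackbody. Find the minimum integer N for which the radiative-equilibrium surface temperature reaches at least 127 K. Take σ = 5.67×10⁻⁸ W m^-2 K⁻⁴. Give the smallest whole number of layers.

12

OLR = S(1−α)/4 = 1.219 W m^-2; the top layer radiates at T_e = 68.09 K.
Since T_s⁴ = (N+1)T_e⁴, we need N ≥ (T_s/T_e)⁴ − 1 = 11.104.
The minimum whole number is N = 12.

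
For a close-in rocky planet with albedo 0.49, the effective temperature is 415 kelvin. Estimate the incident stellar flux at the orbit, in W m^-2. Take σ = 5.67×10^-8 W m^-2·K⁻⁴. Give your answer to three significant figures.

Invert the energy balance for S: S = 4σT⁴/(1−α).
σT⁴ = 5.67×10⁻⁸·(415)⁴ = 1682 W m^-2.
So S = 4×1682/(1−0.49) = 13190 W m^-2.

13200 W m^-2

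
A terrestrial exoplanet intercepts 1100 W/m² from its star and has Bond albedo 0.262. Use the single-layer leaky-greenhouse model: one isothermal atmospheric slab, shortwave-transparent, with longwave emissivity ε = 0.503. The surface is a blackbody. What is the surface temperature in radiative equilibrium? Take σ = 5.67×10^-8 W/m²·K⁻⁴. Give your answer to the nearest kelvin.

Effective emission temperature (TOA balance): σT_e⁴ = S(1−α)/4 = 202.9 W/m² → T_e = 244.6 K.
Surface balance with a leaky layer gives σT_s⁴ = σT_e⁴·2/(2−ε), so T_s = T_e·[2/(2−0.503)]^(1/4) = 263.0 K.

263 K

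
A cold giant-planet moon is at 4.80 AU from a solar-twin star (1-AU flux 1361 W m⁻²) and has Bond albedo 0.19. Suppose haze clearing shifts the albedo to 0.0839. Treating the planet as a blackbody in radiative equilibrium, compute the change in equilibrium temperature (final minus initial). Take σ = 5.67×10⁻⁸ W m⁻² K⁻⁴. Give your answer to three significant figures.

3.77 K

By the inverse-square law, S = 1361/4.80² = 59.07 W m⁻².
With α = 0.19, T₁ = 120.5 K.
With α = 0.0839, T₂ = 124.3 K.
ΔT = T₂ − T₁ = 3.766 K.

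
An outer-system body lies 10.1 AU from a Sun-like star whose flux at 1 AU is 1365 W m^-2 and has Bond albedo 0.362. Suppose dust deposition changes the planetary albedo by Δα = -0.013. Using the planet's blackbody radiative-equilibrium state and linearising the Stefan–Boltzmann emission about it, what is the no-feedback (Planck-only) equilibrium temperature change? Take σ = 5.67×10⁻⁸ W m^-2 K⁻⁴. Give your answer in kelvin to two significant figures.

0.40 K

Irradiance scales as 1/d², so S = 1365 W m^-2 × (1/10.1)² = 13.38 W m^-2.
Unperturbed T_e = [13.38·(1−0.362)/(4σ)]^¼ = 78.33 K.
TOA radiative forcing: ΔF = −S·Δα/4 = −13.38·(-0.013)/4 = 0.04349 W m^-2.
Planck response: λ_P = 4σT_e³ = 4·5.67×10⁻⁸·(78.33)³ = 0.1090 W m^-2/K.
So ΔT₀ = 0.04349/0.1090 = 0.399 K.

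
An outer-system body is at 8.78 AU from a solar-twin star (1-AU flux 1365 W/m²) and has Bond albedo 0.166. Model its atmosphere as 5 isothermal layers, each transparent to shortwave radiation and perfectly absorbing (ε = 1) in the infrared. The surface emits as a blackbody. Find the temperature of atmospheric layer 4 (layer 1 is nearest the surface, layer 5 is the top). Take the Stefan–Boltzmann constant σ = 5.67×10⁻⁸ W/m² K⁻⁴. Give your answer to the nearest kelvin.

107 K

Flux at the orbit: S = 1365/(8.78)² = 17.71 W/m².
OLR = S(1−α)/4 = 3.692 W/m²; the top layer radiates at T_e = 89.83 K.
In the N-layer model, layer k (counted from the surface) has T_k = (N+1−k)^(1/4)·T_e.
With k = 4: T_4 = (5+1−4)^¼·89.83 K = 106.8 K.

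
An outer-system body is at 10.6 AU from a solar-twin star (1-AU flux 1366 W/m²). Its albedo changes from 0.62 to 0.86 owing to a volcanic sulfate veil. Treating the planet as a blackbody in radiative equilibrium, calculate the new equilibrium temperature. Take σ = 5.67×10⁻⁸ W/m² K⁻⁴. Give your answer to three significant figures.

Flux at the orbit: S = 1366/(10.6)² = 12.16 W/m².
New equilibrium: T₂ = [(1−0.86)·12.16/(4σ)]^(1/4) = 52.34 K.

52.3 K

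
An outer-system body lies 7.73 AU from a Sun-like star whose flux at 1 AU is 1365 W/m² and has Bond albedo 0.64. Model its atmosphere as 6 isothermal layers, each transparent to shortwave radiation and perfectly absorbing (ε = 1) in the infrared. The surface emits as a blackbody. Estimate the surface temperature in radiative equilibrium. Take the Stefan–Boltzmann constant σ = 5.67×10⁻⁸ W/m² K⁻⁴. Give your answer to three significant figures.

126 kelvin

Irradiance scales as 1/d², so S = 1365 W/m² × (1/7.73)² = 22.84 W/m².
OLR = S(1−α)/4 = 2.056 W/m²; the top layer radiates at T_e = 77.60 K.
For an N-layer opaque stack, T_s⁴ = (N+1)T_e⁴, hence T_s = (7)^(1/4)×77.60 K = 126.2 K.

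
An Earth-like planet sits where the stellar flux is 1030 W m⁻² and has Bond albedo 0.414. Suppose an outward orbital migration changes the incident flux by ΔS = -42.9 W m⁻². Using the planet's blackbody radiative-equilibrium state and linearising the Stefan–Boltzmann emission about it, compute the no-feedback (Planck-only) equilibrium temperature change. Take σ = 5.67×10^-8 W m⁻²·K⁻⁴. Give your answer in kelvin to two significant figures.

-2.4 K

The baseline emission temperature is T_e = 227.1 K.
ΔF = Δ[S(1−α)]/4 = (1−0.414)·-42.9/4 = -6.285 W m⁻².
Linearising σT⁴ gives d(σT⁴)/dT = 4σT_e³ = 2.657 W m⁻² per K.
So ΔT₀ = -6.285/2.657 = -2.37 K.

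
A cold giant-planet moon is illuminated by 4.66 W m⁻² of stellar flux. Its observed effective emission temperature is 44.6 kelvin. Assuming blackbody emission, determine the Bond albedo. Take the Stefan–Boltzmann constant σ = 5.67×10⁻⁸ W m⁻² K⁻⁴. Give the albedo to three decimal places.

0.807

Rearranging the radiative balance, α = 1 − 4σT⁴/S.
σT⁴ = 0.2243 W m⁻², so 4σT⁴ = 0.8974 W m⁻².
1−α = 0.8974/4.660 = 0.1926, so α = 0.8074.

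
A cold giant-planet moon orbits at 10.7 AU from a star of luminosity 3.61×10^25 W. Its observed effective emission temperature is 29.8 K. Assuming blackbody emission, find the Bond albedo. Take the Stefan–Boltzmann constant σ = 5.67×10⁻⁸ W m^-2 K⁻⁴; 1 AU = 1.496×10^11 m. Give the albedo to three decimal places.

0.840

Orbital distance: d = 10.7 AU = 1.601×10^12 m.
S = L/(4πd²) = 1.121 W m^-2.
Rearranging the radiative balance, α = 1 − 4σT⁴/S.
4σT⁴ = 4·5.67×10⁻⁸·(29.8)⁴ = 0.1789 W m^-2.
1−α = 0.1789/1.121 = 0.1595, so α = 0.8405.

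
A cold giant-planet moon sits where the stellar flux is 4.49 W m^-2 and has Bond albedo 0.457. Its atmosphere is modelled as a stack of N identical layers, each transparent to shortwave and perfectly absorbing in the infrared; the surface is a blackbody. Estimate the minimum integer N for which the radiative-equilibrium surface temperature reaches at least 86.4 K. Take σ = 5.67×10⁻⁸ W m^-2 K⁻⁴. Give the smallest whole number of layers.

The effective emission temperature is T_e = [S(1−α)/(4σ)]^¼ = 57.26 K.
Since T_s⁴ = (N+1)T_e⁴, we need N ≥ (T_s/T_e)⁴ − 1 = 4.184.
The minimum whole number is N = 5.

5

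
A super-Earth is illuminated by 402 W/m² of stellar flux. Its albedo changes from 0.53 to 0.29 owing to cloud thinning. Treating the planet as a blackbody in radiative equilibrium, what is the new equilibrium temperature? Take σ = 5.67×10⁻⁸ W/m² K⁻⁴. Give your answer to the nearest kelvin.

T₂ = [S(1−α₂)/(4σ)]^(1/4) = [402.0·0.71/(4σ)]^(1/4) = 188.3 K.

188 K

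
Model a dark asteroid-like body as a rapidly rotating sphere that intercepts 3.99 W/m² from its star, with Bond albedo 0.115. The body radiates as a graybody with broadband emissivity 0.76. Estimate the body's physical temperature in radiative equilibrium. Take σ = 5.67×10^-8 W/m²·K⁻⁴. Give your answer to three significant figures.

Absorbed flux (global mean): S(1−α)/4 = 3.990·0.885/4 = 0.8828 W/m².
Equating to εσT⁴ with ε = 0.76: T = (0.8828/0.76σ)^(1/4) = 67.28 K.

67.3 K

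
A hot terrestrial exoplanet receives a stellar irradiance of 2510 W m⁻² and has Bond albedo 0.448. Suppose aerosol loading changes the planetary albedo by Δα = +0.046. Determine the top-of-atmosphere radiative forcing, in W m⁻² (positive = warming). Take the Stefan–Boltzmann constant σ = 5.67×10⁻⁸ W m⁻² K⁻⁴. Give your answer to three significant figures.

-28.9 W m⁻²

TOA radiative forcing: ΔF = −S·Δα/4 = −2510·(+0.046)/4 = -28.86 W m⁻².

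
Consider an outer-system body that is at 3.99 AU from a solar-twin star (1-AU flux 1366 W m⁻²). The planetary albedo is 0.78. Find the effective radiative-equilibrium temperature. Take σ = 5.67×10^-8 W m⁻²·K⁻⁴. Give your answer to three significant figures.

Flux at the orbit: S = 1366/(3.99)² = 85.80 W m⁻².
Averaging over the sphere, the absorbed flux is S(1−α)/4 = 4.719 W m⁻².
In equilibrium σT⁴ equals this, so T = 95.51 K.

95.5 K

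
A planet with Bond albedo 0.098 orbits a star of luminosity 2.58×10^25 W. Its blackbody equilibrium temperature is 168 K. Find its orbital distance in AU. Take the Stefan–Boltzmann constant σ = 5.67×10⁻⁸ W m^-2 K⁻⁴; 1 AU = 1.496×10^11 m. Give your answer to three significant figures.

0.677 AU

The flux needed for this T is 4σT⁴/(1−0.098) = 200.3 W m^-2.
From L = 4πd²S, d = √(2.58×10^25/(4π·200.3)) = 1.012×10^11 m = 0.6768 AU.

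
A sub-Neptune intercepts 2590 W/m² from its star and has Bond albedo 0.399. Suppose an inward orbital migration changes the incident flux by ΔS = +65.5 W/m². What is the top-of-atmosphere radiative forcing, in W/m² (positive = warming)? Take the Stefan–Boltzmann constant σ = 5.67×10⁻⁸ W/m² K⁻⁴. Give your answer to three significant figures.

Only a fraction (1−α) is absorbed and it's spread over 4πR², so ΔF = (1−α)ΔS/4 = 9.841 W/m².

9.84 W/m²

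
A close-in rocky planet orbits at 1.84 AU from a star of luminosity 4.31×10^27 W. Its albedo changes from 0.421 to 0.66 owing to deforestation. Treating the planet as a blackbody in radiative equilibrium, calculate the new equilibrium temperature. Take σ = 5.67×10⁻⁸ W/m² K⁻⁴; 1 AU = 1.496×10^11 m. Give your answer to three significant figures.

d = 1.84 × 1.496×10^11 m = 2.753×10^11 m.
S = L/(4πd²) = 4527 W/m².
T₂ = [S(1−α₂)/(4σ)]^(1/4) = [4527·0.34/(4σ)]^(1/4) = 287.0 K.

287 K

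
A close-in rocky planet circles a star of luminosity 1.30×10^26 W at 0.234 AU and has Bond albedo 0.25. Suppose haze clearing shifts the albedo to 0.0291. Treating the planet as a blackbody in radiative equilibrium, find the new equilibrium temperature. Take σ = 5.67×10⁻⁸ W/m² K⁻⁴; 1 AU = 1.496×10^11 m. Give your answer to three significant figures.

Orbital distance: d = 0.234 AU = 3.501×10^10 m.
Flux at the orbit: S = L/(4πd²) = 1.30×10^26/(4π·(3.50×10^10)²) = 8442 W/m².
With the new albedo, S(1−α₂)/4 = 2049 W/m², so T₂ = 436.0 K.

436 K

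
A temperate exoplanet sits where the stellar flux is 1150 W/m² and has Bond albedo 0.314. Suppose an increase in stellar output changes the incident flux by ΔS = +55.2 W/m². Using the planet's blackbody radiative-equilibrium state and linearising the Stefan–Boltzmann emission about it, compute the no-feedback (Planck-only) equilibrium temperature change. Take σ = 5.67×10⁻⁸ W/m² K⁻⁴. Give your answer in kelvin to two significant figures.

Unperturbed T_e = [1150·(1−0.314)/(4σ)]^¼ = 242.9 K.
TOA radiative forcing: ΔF = (1−α)ΔS/4 = 0.686·(+55.2)/4 = 9.467 W/m².
Linearising σT⁴ gives d(σT⁴)/dT = 4σT_e³ = 3.248 W/m² per K.
So ΔT₀ = 9.467/3.248 = 2.91 K.

2.9 K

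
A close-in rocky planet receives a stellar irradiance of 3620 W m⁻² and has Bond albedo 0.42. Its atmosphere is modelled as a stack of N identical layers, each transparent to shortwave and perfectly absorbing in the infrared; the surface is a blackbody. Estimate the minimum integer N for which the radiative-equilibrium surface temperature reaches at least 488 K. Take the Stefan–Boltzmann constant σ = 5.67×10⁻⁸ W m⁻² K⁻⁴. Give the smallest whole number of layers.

6

The effective emission temperature is T_e = [S(1−α)/(4σ)]^¼ = 310.2 K.
T_s = (N+1)^(1/4)·T_e ≥ 488 K requires N+1 ≥ (T_s/T_e)⁴ = (488/310.2)⁴ = 6.126.
The minimum whole number is N = 6.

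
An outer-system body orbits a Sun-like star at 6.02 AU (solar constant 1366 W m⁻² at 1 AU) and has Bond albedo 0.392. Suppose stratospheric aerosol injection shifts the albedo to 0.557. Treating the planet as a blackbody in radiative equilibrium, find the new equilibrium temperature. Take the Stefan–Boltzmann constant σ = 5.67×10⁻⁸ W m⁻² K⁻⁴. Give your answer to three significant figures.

By the inverse-square law, S = 1366/6.02² = 37.69 W m⁻².
New equilibrium: T₂ = [(1−0.557)·37.69/(4σ)]^(1/4) = 92.63 K.

92.6 kelvin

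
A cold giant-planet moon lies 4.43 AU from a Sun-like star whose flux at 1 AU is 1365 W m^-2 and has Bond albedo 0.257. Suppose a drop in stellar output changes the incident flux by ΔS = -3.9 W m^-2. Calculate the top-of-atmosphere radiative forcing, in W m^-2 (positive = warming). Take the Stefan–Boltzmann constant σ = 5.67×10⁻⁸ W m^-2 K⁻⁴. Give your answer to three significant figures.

-0.724 W m^-2

Irradiance scales as 1/d², so S = 1365 W m^-2 × (1/4.43)² = 69.55 W m^-2.
ΔF = Δ[S(1−α)]/4 = (1−0.257)·-3.9/4 = -0.7244 W m^-2.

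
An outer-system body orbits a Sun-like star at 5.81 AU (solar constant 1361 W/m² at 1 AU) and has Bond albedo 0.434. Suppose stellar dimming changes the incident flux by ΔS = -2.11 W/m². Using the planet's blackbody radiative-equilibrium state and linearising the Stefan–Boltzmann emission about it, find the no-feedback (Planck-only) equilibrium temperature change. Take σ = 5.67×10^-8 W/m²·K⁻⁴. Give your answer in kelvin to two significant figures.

By the inverse-square law, S = 1361/5.81² = 40.32 W/m².
The baseline emission temperature is T_e = 100.2 K.
TOA radiative forcing: ΔF = (1−α)ΔS/4 = 0.566·(-2.11)/4 = -0.2986 W/m².
Linearising σT⁴ gives d(σT⁴)/dT = 4σT_e³ = 0.2279 W/m² per K.
Hence the no-feedback warming is ΔF/(4σT_e³) = -1.31 K.

-1.3 K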